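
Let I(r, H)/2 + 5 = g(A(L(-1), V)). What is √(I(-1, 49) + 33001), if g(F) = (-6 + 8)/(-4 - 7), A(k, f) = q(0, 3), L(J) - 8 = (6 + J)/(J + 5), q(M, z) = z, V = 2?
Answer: √3991867/11 ≈ 181.63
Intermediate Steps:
L(J) = 8 + (6 + J)/(5 + J) (L(J) = 8 + (6 + J)/(J + 5) = 8 + (6 + J)/(5 + J))
A(k, f) = 3
g(F) = -2/11 (g(F) = 2/(-11) = 2*(-1/11) = -2/11)
I(r, H) = -114/11 (I(r, H) = -10 + 2*(-2/11) = -10 - 4/11 = -114/11)
√(I(-1, 49) + 33001) = √(-114/11 + 33001) = √(362897/11) = √3991867/11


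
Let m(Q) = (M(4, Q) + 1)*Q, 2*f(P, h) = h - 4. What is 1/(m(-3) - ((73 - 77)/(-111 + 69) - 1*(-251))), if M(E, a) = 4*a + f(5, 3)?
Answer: -42/9097 ≈ -0.0046169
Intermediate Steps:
f(P, h) = -2 + h/2 (f(P, h) = (h - 4)/2 = (-4 + h)/2 = -2 + h/2)
M(E, a) = -1/2 + 4*a (M(E, a) = 4*a + (-2 + (1/2)*3) = 4*a + (-2 + 3/2) = 4*a - 1/2 = -1/2 + 4*a)
m(Q) = Q*(1/2 + 4*Q) (m(Q) = ((-1/2 + 4*Q) + 1)*Q = (1/2 + 4*Q)*Q = Q*(1/2 + 4*Q))
1/(m(-3) - ((73 - 77)/(-111 + 69) - 1*(-251))) = 1/((1/2)*(-3)*(1 + 8*(-3)) - ((73 - 77)/(-111 + 69) - 1*(-251))) = 1/((1/2)*(-3)*(1 - 24) - (-4/(-42) + 251)) = 1/((1/2)*(-3)*(-23) - (-4*(-1/42) + 251)) = 1/(69/2 - (2/21 + 251)) = 1/(69/2 - 1*5273/21) = 1/(69/2 - 5273/21) = 1/(-9097/42) = -42/9097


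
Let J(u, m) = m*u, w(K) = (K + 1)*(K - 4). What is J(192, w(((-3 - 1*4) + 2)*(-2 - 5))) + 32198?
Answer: 246470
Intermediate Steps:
w(K) = (1 + K)*(-4 + K)
J(192, w(((-3 - 1*4) + 2)*(-2 - 5))) + 32198 = (-4 + (((-3 - 1*4) + 2)*(-2 - 5))² - 3*((-3 - 1*4) + 2)*(-2 - 5))*192 + 32198 = (-4 + (((-3 - 4) + 2)*(-7))² - 3*((-3 - 4) + 2)*(-7))*192 + 32198 = (-4 + ((-7 + 2)*(-7))² - 3*(-7 + 2)*(-7))*192 + 32198 = (-4 + (-5*(-7))² - (-15)*(-7))*192 + 32198 = (-4 + 35² - 3*35)*192 + 32198 = (-4 + 1225 - 105)*192 + 32198 = 1116*192 + 32198 = 214272 + 32198 = 246470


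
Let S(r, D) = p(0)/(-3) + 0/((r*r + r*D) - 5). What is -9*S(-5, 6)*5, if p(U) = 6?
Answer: 90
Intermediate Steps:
S(r, D) = -2 (S(r, D) = 6/(-3) + 0/((r*r + r*D) - 5) = 6*(-⅓) + 0/((r² + D*r) - 5) = -2 + 0/(-5 + r² + D*r) = -2 + 0 = -2)
-9*S(-5, 6)*5 = -9*(-2)*5 = 18*5 = 90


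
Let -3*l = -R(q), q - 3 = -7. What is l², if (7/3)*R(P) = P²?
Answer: 256/49 ≈ 5.2245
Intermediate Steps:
q = -4 (q = 3 - 7 = -4)
R(P) = 3*P²/7
l = 16/7 (l = -(-1)*(3/7)*(-4)²/3 = -(-1)*(3/7)*16/3 = -(-1)*48/(3*7) = -⅓*(-48/7) = 16/7 ≈ 2.2857)
l² = (16/7)² = 256/49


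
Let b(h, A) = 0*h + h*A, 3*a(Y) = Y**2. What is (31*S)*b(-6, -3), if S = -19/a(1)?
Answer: -31806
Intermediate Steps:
a(Y) = Y**2/3
b(h, A) = A*h (b(h, A) = 0 + A*h = A*h)
S = -57 (S = -19/((1/3)*1**2) = -19/((1/3)*1) = -19/1/3 = -19*3 = -57)
(31*S)*b(-6, -3) = (31*(-57))*(-3*(-6)) = -1767*18 = -31806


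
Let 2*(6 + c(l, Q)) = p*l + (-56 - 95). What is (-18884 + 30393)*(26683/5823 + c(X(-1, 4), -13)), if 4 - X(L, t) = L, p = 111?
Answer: 13442408419/5823 ≈ 2.3085e+6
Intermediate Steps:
X(L, t) = 4 - L
c(l, Q) = -163/2 + 111*l/2 (c(l, Q) = -6 + (111*l + (-56 - 95))/2 = -6 + (111*l - 151)/2 = -6 + (-151 + 111*l)/2 = -6 + (-151/2 + 111*l/2) = -163/2 + 111*l/2)
(-18884 + 30393)*(26683/5823 + c(X(-1, 4), -13)) = (-18884 + 30393)*(26683/5823 + (-163/2 + 111*(4 - 1*(-1))/2)) = 11509*(26683*(1/5823) + (-163/2 + 111*(4 + 1)/2)) = 11509*(26683/5823 + (-163/2 + (111/2)*5)) = 11509*(26683/5823 + (-163/2 + 555/2)) = 11509*(26683/5823 + 196) = 11509*(1167991/5823) = 13442408419/5823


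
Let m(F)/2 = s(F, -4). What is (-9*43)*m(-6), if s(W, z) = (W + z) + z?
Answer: 10836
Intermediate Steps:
s(W, z) = W + 2*z
m(F) = -16 + 2*F (m(F) = 2*(F + 2*(-4)) = 2*(F - 8) = 2*(-8 + F) = -16 + 2*F)
(-9*43)*m(-6) = (-9*43)*(-16 + 2*(-6)) = -387*(-16 - 12) = -387*(-28) = 10836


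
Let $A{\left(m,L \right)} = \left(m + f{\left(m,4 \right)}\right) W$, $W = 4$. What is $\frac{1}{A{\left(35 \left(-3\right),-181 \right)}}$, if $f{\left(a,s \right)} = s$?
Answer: $- \frac{1}{404} \approx -0.0024752$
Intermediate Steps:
$A{\left(m,L \right)} = 16 + 4 m$ ($A{\left(m,L \right)} = \left(m + 4\right) 4 = \left(4 + m\right) 4 = 16 + 4 m$)
$\frac{1}{A{\left(35 \left(-3\right),-181 \right)}} = \frac{1}{16 + 4 \cdot 35 \left(-3\right)} = \frac{1}{16 + 4 \left(-105\right)} = \frac{1}{16 - 420} = \frac{1}{-404} = - \frac{1}{404}$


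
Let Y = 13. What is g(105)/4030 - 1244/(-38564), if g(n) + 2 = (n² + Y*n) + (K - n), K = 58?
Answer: 12471/4030 ≈ 3.0945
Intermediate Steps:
g(n) = 56 + n² + 12*n (g(n) = -2 + ((n² + 13*n) + (58 - n)) = -2 + (58 + n² + 12*n) = 56 + n² + 12*n)
g(105)/4030 - 1244/(-38564) = (56 + 105² + 12*105)/4030 - 1244/(-38564) = (56 + 11025 + 1260)*(1/4030) - 1244*(-1/38564) = 12341*(1/4030) + 1/31 = 12341/4030 + 1/31 = 12471/4030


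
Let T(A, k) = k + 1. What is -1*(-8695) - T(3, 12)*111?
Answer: 7252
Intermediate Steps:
T(A, k) = 1 + k
-1*(-8695) - T(3, 12)*111 = -1*(-8695) - (1 + 12)*111 = 8695 - 13*111 = 8695 - 1*1443 = 8695 - 1443 = 7252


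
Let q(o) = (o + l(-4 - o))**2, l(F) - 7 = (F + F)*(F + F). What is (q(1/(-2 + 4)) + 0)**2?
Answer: 981506241/16 ≈ 6.1344e+7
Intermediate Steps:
l(F) = 7 + 4*F**2 (l(F) = 7 + (F + F)*(F + F) = 7 + (2*F)*(2*F) = 7 + 4*F**2)
q(o) = (7 + o + 4*(-4 - o)**2)**2 (q(o) = (o + (7 + 4*(-4 - o)**2))**2 = (7 + o + 4*(-4 - o)**2)**2)
(q(1/(-2 + 4)) + 0)**2 = ((7 + 1/(-2 + 4) + 4*(4 + 1/(-2 + 4))**2)**2 + 0)**2 = ((7 + 1/2 + 4*(4 + 1/2)**2)**2 + 0)**2 = ((7 + 1/2 + 4*(9/2)**2)**2 + 0)**2 = ((7 + 1/2 + 4*(81/4))**2 + 0)**2 = ((7 + 1/2 + 81)**2 + 0)**2 = ((177/2)**2 + 0)**2 = (31329/4 + 0)**2 = (31329/4)**2 = 981506241/16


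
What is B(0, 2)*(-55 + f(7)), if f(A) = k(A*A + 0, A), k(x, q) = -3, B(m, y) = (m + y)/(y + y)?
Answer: -29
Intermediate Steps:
B(m, y) = (m + y)/(2*y) (B(m, y) = (m + y)/((2*y)) = (m + y)*(1/(2*y)) = (m + y)/(2*y))
f(A) = -3
B(0, 2)*(-55 + f(7)) = ((½)*(0 + 2)/2)*(-55 - 3) = ((½)*(½)*2)*(-58) = (½)*(-58) = -29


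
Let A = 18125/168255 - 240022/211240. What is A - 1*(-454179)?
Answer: 1614247802995319/3554218620 ≈ 4.5418e+5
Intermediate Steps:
A = -3655617661/3554218620 (A = 18125*(1/168255) - 240022*1/211240 = 3625/33651 - 120011/105620 = -3655617661/3554218620 ≈ -1.0285)
A - 1*(-454179) = -3655617661/3554218620 - 1*(-454179) = -3655617661/3554218620 + 454179 = 1614247802995319/3554218620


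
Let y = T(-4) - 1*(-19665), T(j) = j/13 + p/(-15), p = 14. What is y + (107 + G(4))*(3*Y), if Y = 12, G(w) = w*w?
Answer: 4697893/195 ≈ 24092.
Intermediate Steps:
G(w) = w²
T(j) = -14/15 + j/13 (T(j) = j/13 + 14/(-15) = j*(1/13) + 14*(-1/15) = j/13 - 14/15 = -14/15 + j/13)
y = 3834433/195 (y = (-14/15 + (1/13)*(-4)) - 1*(-19665) = (-14/15 - 4/13) + 19665 = -242/195 + 19665 = 3834433/195 ≈ 19664.)
y + (107 + G(4))*(3*Y) = 3834433/195 + (107 + 4²)*(3*12) = 3834433/195 + (107 + 16)*36 = 3834433/195 + 123*36 = 3834433/195 + 4428 = 4697893/195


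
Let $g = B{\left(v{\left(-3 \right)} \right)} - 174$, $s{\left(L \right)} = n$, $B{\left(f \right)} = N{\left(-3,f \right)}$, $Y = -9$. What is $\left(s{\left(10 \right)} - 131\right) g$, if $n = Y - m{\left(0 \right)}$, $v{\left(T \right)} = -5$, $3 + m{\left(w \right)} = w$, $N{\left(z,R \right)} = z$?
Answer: $24249$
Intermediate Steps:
$m{\left(w \right)} = -3 + w$
$B{\left(f \right)} = -3$
$n = -6$ ($n = -9 - \left(-3 + 0\right) = -9 - -3 = -9 + 3 = -6$)
$s{\left(L \right)} = -6$
$g = -177$ ($g = -3 - 174 = -177$)
$\left(s{\left(10 \right)} - 131\right) g = \left(-6 - 131\right) \left(-177\right) = \left(-137\right) \left(-177\right) = 24249$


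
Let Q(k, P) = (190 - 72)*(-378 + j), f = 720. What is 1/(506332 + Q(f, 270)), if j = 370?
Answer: 1/505388 ≈ 1.9787e-6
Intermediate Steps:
Q(k, P) = -944 (Q(k, P) = (190 - 72)*(-378 + 370) = 118*(-8) = -944)
1/(506332 + Q(f, 270)) = 1/(506332 - 944) = 1/505388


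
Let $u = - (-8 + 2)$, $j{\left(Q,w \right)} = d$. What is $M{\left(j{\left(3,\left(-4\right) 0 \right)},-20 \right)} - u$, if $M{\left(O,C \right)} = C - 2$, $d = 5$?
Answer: $-28$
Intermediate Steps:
$j{\left(Q,w \right)} = 5$
$u = 6$ ($u = \left(-1\right) \left(-6\right) = 6$)
$M{\left(O,C \right)} = -2 + C$
$M{\left(j{\left(3,\left(-4\right) 0 \right)},-20 \right)} - u = \left(-2 - 20\right) - 6 = -22 - 6 = -28$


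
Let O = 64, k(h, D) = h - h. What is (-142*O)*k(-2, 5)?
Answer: 0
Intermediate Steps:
k(h, D) = 0
(-142*O)*k(-2, 5) = -142*64*0 = -9088*0 = 0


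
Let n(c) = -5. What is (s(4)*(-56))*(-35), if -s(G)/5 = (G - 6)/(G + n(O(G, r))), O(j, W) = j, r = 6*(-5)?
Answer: -19600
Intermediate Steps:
r = -30
s(G) = -5*(-6 + G)/(-5 + G) (s(G) = -5*(G - 6)/(G - 5) = -5*(-6 + G)/(-5 + G))
(s(4)*(-56))*(-35) = ((5*(6 - 1*4)/(-5 + 4))*(-56))*(-35) = ((5*(6 - 4)/(-1))*(-56))*(-35) = ((5*(-1)*2)*(-56))*(-35) = -10*(-56)*(-35) = 560*(-35) = -19600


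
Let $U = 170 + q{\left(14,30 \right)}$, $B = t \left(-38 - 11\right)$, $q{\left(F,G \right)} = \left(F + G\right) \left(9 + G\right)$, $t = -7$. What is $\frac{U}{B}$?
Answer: $\frac{1886}{343} \approx 5.4985$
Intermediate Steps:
$q{\left(F,G \right)} = \left(9 + G\right) \left(F + G\right)$
$B = 343$ ($B = - 7 \left(-38 - 11\right) = \left(-7\right) \left(-49\right) = 343$)
$U = 1886$ ($U = 170 + \left(30^{2} + 9 \cdot 14 + 9 \cdot 30 + 14 \cdot 30\right) = 170 + \left(900 + 126 + 270 + 420\right) = 170 + 1716 = 1886$)
$\frac{U}{B} = \frac{1886}{343}$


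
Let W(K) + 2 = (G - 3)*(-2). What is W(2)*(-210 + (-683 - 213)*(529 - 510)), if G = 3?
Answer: 34468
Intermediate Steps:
W(K) = -2 (W(K) = -2 + (3 - 3)*(-2) = -2 + 0*(-2) = -2 + 0 = -2)
W(2)*(-210 + (-683 - 213)*(529 - 510)) = -2*(-210 + (-683 - 213)*(529 - 510)) = -2*(-210 - 896*19) = -2*(-210 - 17024) = -2*(-17234) = 34468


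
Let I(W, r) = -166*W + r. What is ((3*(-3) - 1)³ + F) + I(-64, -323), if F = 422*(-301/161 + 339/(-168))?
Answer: 4933367/644 ≈ 7660.5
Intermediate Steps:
F = -1056477/644 (F = 422*(-301*1/161 + 339*(-1/168)) = 422*(-43/23 - 113/56) = 422*(-5007/1288) = -1056477/644 ≈ -1640.5)
I(W, r) = r - 166*W
((3*(-3) - 1)³ + F) + I(-64, -323) = ((3*(-3) - 1)³ - 1056477/644) + (-323 - 166*(-64)) = ((-9 - 1)³ - 1056477/644) + (-323 + 10624) = ((-10)³ - 1056477/644) + 10301 = (-1000 - 1056477/644) + 10301 = -1700477/644 + 10301 = 4933367/644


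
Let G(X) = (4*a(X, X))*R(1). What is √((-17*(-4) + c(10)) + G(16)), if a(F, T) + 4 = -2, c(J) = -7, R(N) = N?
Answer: √37 ≈ 6.0828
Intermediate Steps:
a(F, T) = -6 (a(F, T) = -4 - 2 = -6)
G(X) = -24 (G(X) = (4*(-6))*1 = -24*1 = -24)
√((-17*(-4) + c(10)) + G(16)) = √((-17*(-4) - 7) - 24) = √((68 - 7) - 24) = √(61 - 24) = √37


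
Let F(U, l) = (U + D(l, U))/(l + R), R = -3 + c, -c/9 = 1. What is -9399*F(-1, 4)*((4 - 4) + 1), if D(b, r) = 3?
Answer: 9399/4 ≈ 2349.8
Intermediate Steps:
c = -9 (c = -9*1 = -9)
R = -12 (R = -3 - 9 = -12)
F(U, l) = (3 + U)/(-12 + l) (F(U, l) = (U + 3)/(l - 12) = (3 + U)/(-12 + l))
-9399*F(-1, 4)*((4 - 4) + 1) = -9399*(3 - 1)/(-12 + 4)*((4 - 4) + 1) = -9399*2/(-8)*(0 + 1) = -9399*(-⅛*2) = -(-9399)/4 = -9399*(-¼) = 9399/4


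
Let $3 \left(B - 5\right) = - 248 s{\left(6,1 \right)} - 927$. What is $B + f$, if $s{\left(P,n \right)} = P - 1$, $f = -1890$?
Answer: $- \frac{7822}{3} \approx -2607.3$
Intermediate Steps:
$s{\left(P,n \right)} = -1 + P$
$B = - \frac{2152}{3}$ ($B = 5 + \frac{- 248 \left(-1 + 6\right) - 927}{3} = 5 + \frac{\left(-248\right) 5 - 927}{3} = 5 + \frac{-1240 - 927}{3} = 5 + \frac{1}{3} \left(-2167\right) = 5 - \frac{2167}{3} = - \frac{2152}{3} \approx -717.33$)
$B + f = - \frac{2152}{3} - 1890 = - \frac{7822}{3}$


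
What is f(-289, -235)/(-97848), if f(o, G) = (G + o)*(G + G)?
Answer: -30785/12231 ≈ -2.5170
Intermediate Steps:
f(o, G) = 2*G*(G + o) (f(o, G) = (G + o)*(2*G) = 2*G*(G + o))
f(-289, -235)/(-97848) = (2*(-235)*(-235 - 289))/(-97848) = (2*(-235)*(-524))*(-1/97848) = 246280*(-1/97848) = -30785/12231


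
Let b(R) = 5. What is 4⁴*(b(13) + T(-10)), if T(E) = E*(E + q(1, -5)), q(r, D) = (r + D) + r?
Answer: 34560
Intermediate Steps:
q(r, D) = D + 2*r (q(r, D) = (D + r) + r = D + 2*r)
T(E) = E*(-3 + E) (T(E) = E*(E + (-5 + 2*1)) = E*(E + (-5 + 2)) = E*(E - 3) = E*(-3 + E))
4⁴*(b(13) + T(-10)) = 4⁴*(5 - 10*(-3 - 10)) = 256*(5 - 10*(-13)) = 256*(5 + 130) = 256*135 = 34560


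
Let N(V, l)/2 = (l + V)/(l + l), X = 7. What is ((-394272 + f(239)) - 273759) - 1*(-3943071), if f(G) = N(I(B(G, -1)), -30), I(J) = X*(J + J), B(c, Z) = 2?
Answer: 49125601/15 ≈ 3.2750e+6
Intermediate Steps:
I(J) = 14*J (I(J) = 7*(J + J) = 7*(2*J) = 14*J)
N(V, l) = (V + l)/l (N(V, l) = 2*((l + V)/(l + l)) = 2*((V + l)/((2*l))) = 2*((V + l)*(1/(2*l))) = 2*((V + l)/(2*l)) = (V + l)/l)
f(G) = 1/15 (f(G) = (14*2 - 30)/(-30) = -(28 - 30)/30 = -1/30*(-2) = 1/15)
((-394272 + f(239)) - 273759) - 1*(-3943071) = ((-394272 + 1/15) - 273759) - 1*(-3943071) = (-5914079/15 - 273759) + 3943071 = -10020464/15 + 3943071 = 49125601/15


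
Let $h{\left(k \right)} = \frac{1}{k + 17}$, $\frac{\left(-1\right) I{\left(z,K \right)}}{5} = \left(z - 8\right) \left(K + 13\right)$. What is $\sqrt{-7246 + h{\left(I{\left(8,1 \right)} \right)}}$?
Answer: $\frac{i \sqrt{2094077}}{17} \approx 85.123 i$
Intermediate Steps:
$I{\left(z,K \right)} = - 5 \left(-8 + z\right) \left(13 + K\right)$ ($I{\left(z,K \right)} = - 5 \left(z - 8\right) \left(K + 13\right) = - 5 \left(-8 + z\right) \left(13 + K\right)$)
$h{\left(k \right)} = \frac{1}{17 + k}$
$\sqrt{-7246 + h{\left(I{\left(8,1 \right)} \right)}} = \sqrt{-7246 + \frac{1}{17 + \left(520 - 520 + 40 \cdot 1 - 5 \cdot 8\right)}} = \sqrt{-7246 + \frac{1}{17 + \left(520 - 520 + 40 - 40\right)}} = \sqrt{-7246 + \frac{1}{17 + 0}} = \sqrt{-7246 + \frac{1}{17}} = \sqrt{- \frac{123181}{17}} = \frac{i \sqrt{2094077}}{17}$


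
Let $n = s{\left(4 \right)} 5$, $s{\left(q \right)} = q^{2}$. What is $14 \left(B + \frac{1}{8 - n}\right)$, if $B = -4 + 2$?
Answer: $- \frac{1015}{36} \approx -28.194$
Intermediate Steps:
$n = 80$ ($n = 4^{2} \cdot 5 = 16 \cdot 5 = 80$)
$B = -2$
$14 \left(B + \frac{1}{8 - n}\right) = 14 \left(-2 + \frac{1}{8 - 80}\right) = 14 \left(-2 + \frac{1}{-72}\right) = 14 \left(-2 - \frac{1}{72}\right) = 14 \left(- \frac{145}{72}\right) = - \frac{1015}{36}$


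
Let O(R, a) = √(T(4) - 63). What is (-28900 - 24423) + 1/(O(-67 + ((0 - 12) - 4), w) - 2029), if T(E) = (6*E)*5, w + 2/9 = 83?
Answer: -219519275261/4116784 - √57/4116784 ≈ -53323.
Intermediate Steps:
w = 745/9 (w = -2/9 + 83 = 745/9 ≈ 82.778)
T(E) = 30*E
O(R, a) = √57 (O(R, a) = √(30*4 - 63) = √(120 - 63) = √57)
(-28900 - 24423) + 1/(O(-67 + ((0 - 12) - 4), w) - 2029) = (-28900 - 24423) + 1/(√57 - 2029) = -53323 + 1/(-2029 + √57)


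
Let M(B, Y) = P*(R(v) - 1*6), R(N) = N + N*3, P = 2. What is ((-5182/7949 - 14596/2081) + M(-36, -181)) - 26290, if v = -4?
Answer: -435740385592/16541869 ≈ -26342.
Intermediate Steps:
R(N) = 4*N (R(N) = N + 3*N = 4*N)
M(B, Y) = -44 (M(B, Y) = 2*(4*(-4) - 1*6) = 2*(-16 - 6) = 2*(-22) = -44)
((-5182/7949 - 14596/2081) + M(-36, -181)) - 26290 = ((-5182/7949 - 14596/2081) - 44) - 26290 = (-126807346/16541869 - 44) - 26290 = -854649582/16541869 - 26290 = -435740385592/16541869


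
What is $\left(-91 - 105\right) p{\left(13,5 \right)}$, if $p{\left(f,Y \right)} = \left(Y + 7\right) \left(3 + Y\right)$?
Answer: $-18816$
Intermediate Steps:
$p{\left(f,Y \right)} = \left(3 + Y\right) \left(7 + Y\right)$ ($p{\left(f,Y \right)} = \left(7 + Y\right) \left(3 + Y\right) = \left(3 + Y\right) \left(7 + Y\right)$)
$\left(-91 - 105\right) p{\left(13,5 \right)} = \left(-91 - 105\right) \left(21 + 5^{2} + 10 \cdot 5\right) = - 196 \left(21 + 25 + 50\right) = \left(-196\right) 96 = -18816$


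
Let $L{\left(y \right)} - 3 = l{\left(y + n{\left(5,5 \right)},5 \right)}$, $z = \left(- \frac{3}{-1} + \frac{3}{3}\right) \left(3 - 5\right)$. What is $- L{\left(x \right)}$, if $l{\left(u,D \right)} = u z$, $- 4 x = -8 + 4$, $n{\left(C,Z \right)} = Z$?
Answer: $45$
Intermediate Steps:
$x = 1$ ($x = - \frac{-8 + 4}{4} = \left(- \frac{1}{4}\right) \left(-4\right) = 1$)
$z = -8$ ($z = \left(\left(-3\right) \left(-1\right) + 3 \cdot \frac{1}{3}\right) \left(-2\right) = \left(3 + 1\right) \left(-2\right) = 4 \left(-2\right) = -8$)
$l{\left(u,D \right)} = - 8 u$ ($l{\left(u,D \right)} = u \left(-8\right) = - 8 u$)
$L{\left(y \right)} = -37 - 8 y$ ($L{\left(y \right)} = 3 - 8 \left(y + 5\right) = 3 - 8 \left(5 + y\right) = 3 - \left(40 + 8 y\right) = -37 - 8 y$)
$- L{\left(x \right)} = - (-37 - 8) = \left(-1\right) \left(-45\right) = 45$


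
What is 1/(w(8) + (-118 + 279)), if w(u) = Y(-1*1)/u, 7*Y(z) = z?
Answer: 56/9015 ≈ 0.0062119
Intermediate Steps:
Y(z) = z/7
w(u) = -1/(7*u) (w(u) = ((-1*1)/7)/u = ((⅐)*(-1))/u = -1/(7*u))
1/(w(8) + (-118 + 279)) = 1/(-⅐/8 + (-118 + 279)) = 1/(-⅐*⅛ + 161) = 1/(-1/56 + 161) = 1/(9015/56) = 56/9015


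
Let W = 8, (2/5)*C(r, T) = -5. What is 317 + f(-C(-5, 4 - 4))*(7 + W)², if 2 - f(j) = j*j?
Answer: -137557/4 ≈ -34389.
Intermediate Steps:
C(r, T) = -25/2 (C(r, T) = (5/2)*(-5) = -25/2)
f(j) = 2 - j² (f(j) = 2 - j*j = 2 - j²)
317 + f(-C(-5, 4 - 4))*(7 + W)² = 317 + (2 - (-1*(-25/2))²)*(7 + 8)² = 317 + (2 - (25/2)²)*15² = 317 + (2 - 1*625/4)*225 = 317 + (2 - 625/4)*225 = 317 - 617/4*225 = 317 - 138825/4 = -137557/4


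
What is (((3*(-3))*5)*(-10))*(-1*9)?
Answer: -4050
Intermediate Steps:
(((3*(-3))*5)*(-10))*(-1*9) = (-9*5*(-10))*(-9) = -45*(-10)*(-9) = 450*(-9) = -4050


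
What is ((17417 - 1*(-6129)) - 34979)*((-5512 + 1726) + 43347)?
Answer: -452300913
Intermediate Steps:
((17417 - 1*(-6129)) - 34979)*((-5512 + 1726) + 43347) = ((17417 + 6129) - 34979)*(-3786 + 43347) = (23546 - 34979)*39561 = -11433*39561 = -452300913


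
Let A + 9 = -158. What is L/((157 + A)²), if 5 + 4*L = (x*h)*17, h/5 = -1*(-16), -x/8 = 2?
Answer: -4353/80 ≈ -54.412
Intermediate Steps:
A = -167 (A = -9 - 158 = -167)
x = -16 (x = -8*2 = -16)
h = 80 (h = 5*(-1*(-16)) = 5*16 = 80)
L = -21765/4 (L = -5/4 + (-16*80*17)/4 = -5/4 + (-1280*17)/4 = -5/4 + (¼)*(-21760) = -5/4 - 5440 = -21765/4 ≈ -5441.3)
L/((157 + A)²) = -21765/(4*(157 - 167)²) = -21765/(4*((-10)²)) = -21765/4/100 = -21765/4*1/100 = -4353/80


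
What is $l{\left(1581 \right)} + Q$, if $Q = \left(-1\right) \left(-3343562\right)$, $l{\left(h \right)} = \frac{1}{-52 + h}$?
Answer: $\frac{5112306299}{1529} \approx 3.3436 \cdot 10^{6}$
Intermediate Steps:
$Q = 3343562$
$l{\left(1581 \right)} + Q = \frac{1}{-52 + 1581} + 3343562 = \frac{1}{1529} + 3343562 = \frac{5112306299}{1529}$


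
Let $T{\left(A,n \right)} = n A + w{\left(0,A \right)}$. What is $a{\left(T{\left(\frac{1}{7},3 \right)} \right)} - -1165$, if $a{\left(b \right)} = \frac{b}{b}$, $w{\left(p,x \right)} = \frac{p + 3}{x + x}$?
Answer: $1166$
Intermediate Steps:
$w{\left(p,x \right)} = \frac{3 + p}{2 x}$
$T{\left(A,n \right)} = \frac{3}{2 A} + A n$ ($T{\left(A,n \right)} = n A + \frac{3 + 0}{2 A} = A n + \frac{1}{2} \frac{1}{A} 3 = A n + \frac{3}{2 A} = \frac{3}{2 A} + A n$)
$a{\left(b \right)} = 1$
$a{\left(T{\left(\frac{1}{7},3 \right)} \right)} - -1165 = 1 - -1165 = 1 + 1165 = 1166$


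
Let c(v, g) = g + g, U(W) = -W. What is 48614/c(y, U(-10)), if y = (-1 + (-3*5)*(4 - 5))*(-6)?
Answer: 24307/10 ≈ 2430.7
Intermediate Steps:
y = -84 (y = (-1 - 15*(-1))*(-6) = (-1 + 15)*(-6) = 14*(-6) = -84)
c(v, g) = 2*g
48614/c(y, U(-10)) = 48614/((2*(-1*(-10)))) = 48614/((2*10)) = 48614/20 = 48614*(1/20) = 24307/10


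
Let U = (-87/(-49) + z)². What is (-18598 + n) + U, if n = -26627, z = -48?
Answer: -103455000/2401 ≈ -43088.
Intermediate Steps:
U = 5130225/2401 (U = (-87/(-49) - 48)² = (-87*(-1/49) - 48)² = (87/49 - 48)² = (-2265/49)² = 5130225/2401 ≈ 2136.7)
(-18598 + n) + U = (-18598 - 26627) + 5130225/2401 = -45225 + 5130225/2401 = -103455000/2401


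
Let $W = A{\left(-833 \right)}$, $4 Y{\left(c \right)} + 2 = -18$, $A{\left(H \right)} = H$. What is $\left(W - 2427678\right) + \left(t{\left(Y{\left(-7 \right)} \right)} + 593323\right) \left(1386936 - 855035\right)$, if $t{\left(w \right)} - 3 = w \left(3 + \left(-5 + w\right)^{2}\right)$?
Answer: $315314335200$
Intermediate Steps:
$Y{\left(c \right)} = -5$ ($Y{\left(c \right)} = - \frac{1}{2} + \frac{1}{4} \left(-18\right) = - \frac{1}{2} - \frac{9}{2} = -5$)
$W = -833$
$t{\left(w \right)} = 3 + w \left(3 + \left(-5 + w\right)^{2}\right)$
$\left(W - 2427678\right) + \left(t{\left(Y{\left(-7 \right)} \right)} + 593323\right) \left(1386936 - 855035\right) = \left(-833 - 2427678\right) + \left(\left(3 + 3 \left(-5\right) - 5 \left(-5 - 5\right)^{2}\right) + 593323\right) \left(1386936 - 855035\right) = -2428511 + \left(\left(3 - 15 - 5 \left(-10\right)^{2}\right) + 593323\right) 531901 = -2428511 + \left(\left(3 - 15 - 500\right) + 593323\right) 531901 = -2428511 + \left(-512 + 593323\right) 531901 = -2428511 + 592811 \cdot 531901 = -2428511 + 315316763711 = 315314335200$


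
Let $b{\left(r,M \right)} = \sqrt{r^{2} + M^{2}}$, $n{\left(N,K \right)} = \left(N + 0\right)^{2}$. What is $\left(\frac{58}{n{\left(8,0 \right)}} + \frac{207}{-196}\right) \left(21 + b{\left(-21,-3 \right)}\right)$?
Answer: $- \frac{705}{224} - \frac{3525 \sqrt{2}}{1568} \approx -6.3266$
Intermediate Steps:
$n{\left(N,K \right)} = N^{2}$
$b{\left(r,M \right)} = \sqrt{M^{2} + r^{2}}$
$\left(\frac{58}{n{\left(8,0 \right)}} + \frac{207}{-196}\right) \left(21 + b{\left(-21,-3 \right)}\right) = \left(\frac{58}{8^{2}} + \frac{207}{-196}\right) \left(21 + \sqrt{\left(-3\right)^{2} + \left(-21\right)^{2}}\right) = \left(\frac{58}{64} + 207 \left(- \frac{1}{196}\right)\right) \left(21 + \sqrt{9 + 441}\right) = \left(58 \cdot \frac{1}{64} - \frac{207}{196}\right) \left(21 + \sqrt{450}\right) = \left(\frac{29}{32} - \frac{207}{196}\right) \left(21 + 15 \sqrt{2}\right) = - \frac{235 \left(21 + 15 \sqrt{2}\right)}{1568} = - \frac{705}{224} - \frac{3525 \sqrt{2}}{1568}$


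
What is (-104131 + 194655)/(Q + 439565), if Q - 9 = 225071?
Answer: 90524/664645 ≈ 0.13620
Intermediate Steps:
Q = 225080 (Q = 9 + 225071 = 225080)
(-104131 + 194655)/(Q + 439565) = (-104131 + 194655)/(225080 + 439565) = 90524/664645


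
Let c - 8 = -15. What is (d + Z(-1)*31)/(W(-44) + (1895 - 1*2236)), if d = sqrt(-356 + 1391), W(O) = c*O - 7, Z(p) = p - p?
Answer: -3*sqrt(115)/40 ≈ -0.80429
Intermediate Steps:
c = -7 (c = 8 - 15 = -7)
Z(p) = 0
W(O) = -7 - 7*O (W(O) = -7*O - 7 = -7 - 7*O)
d = 3*sqrt(115) (d = sqrt(1035) = 3*sqrt(115) ≈ 32.171)
(d + Z(-1)*31)/(W(-44) + (1895 - 1*2236)) = (3*sqrt(115) + 0*31)/((-7 - 7*(-44)) + (1895 - 1*2236)) = (3*sqrt(115) + 0)/((-7 + 308) + (1895 - 2236)) = (3*sqrt(115))/(301 - 341) = (3*sqrt(115))/(-40) = (3*sqrt(115))*(-1/40) = -3*sqrt(115)/40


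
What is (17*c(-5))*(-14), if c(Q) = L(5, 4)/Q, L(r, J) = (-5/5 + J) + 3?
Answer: 1428/5 ≈ 285.60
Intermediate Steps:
L(r, J) = 2 + J (L(r, J) = (-5*⅕ + J) + 3 = (-1 + J) + 3 = 2 + J)
c(Q) = 6/Q (c(Q) = (2 + 4)/Q = 6/Q)
(17*c(-5))*(-14) = (17*(6/(-5)))*(-14) = (17*(6*(-⅕)))*(-14) = (17*(-6/5))*(-14) = -102/5*(-14) = 1428/5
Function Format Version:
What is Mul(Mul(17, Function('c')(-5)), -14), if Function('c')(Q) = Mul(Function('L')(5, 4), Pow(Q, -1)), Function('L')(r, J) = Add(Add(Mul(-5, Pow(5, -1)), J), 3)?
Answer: Rational(1428, 5) ≈ 285.60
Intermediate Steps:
Function('L')(r, J) = Add(2, J) (Function('L')(r, J) = Add(Add(Mul(-5, Rational(1, 5)), J), 3) = Add(Add(-1, J), 3) = Add(2, J))
Function('c')(Q) = Mul(6, Pow(Q, -1)) (Function('c')(Q) = Mul(Add(2, 4), Pow(Q, -1)) = Mul(6, Pow(Q, -1)))
Mul(Mul(17, Function('c')(-5)), -14) = Mul(Mul(17, Mul(6, Pow(-5, -1))), -14) = Mul(Mul(17, Mul(6, Rational(-1, 5))), -14) = Mul(Mul(17, Rational(-6, 5)), -14) = Mul(Rational(-102, 5), -14) = Rational(1428, 5)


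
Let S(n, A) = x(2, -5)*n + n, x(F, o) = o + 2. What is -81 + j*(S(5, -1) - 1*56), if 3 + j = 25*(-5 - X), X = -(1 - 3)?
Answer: 11667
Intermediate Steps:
x(F, o) = 2 + o
S(n, A) = -2*n (S(n, A) = (2 - 5)*n + n = -3*n + n = -2*n)
X = 2 (X = -1*(-2) = 2)
j = -178 (j = -3 + 25*(-5 - 1*2) = -3 + 25*(-5 - 2) = -3 + 25*(-7) = -3 - 175 = -178)
-81 + j*(S(5, -1) - 1*56) = -81 - 178*(-2*5 - 1*56) = -81 - 178*(-10 - 56) = -81 - 178*(-66) = -81 + 11748 = 11667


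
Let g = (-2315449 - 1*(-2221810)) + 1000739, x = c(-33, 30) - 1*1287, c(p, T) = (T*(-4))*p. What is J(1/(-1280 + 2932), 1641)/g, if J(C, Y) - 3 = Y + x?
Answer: 4317/907100 ≈ 0.0047591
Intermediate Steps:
c(p, T) = -4*T*p (c(p, T) = (-4*T)*p = -4*T*p)
x = 2673 (x = -4*30*(-33) - 1*1287 = 3960 - 1287 = 2673)
J(C, Y) = 2676 + Y (J(C, Y) = 3 + (Y + 2673) = 3 + (2673 + Y) = 2676 + Y)
g = 907100 (g = (-2315449 + 2221810) + 1000739 = -93639 + 1000739 = 907100)
J(1/(-1280 + 2932), 1641)/g = (2676 + 1641)/907100 = 4317*(1/907100) = 4317/907100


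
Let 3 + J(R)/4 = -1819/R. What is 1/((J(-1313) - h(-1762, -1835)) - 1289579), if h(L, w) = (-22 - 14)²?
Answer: -1313/1694927355 ≈ -7.7466e-7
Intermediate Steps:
h(L, w) = 1296 (h(L, w) = (-36)² = 1296)
J(R) = -12 - 7276/R (J(R) = -12 + 4*(-1819/R) = -12 - 7276/R)
1/((J(-1313) - h(-1762, -1835)) - 1289579) = 1/(((-12 - 7276/(-1313)) - 1*1296) - 1289579) = 1/(((-12 - 7276*(-1/1313)) - 1296) - 1289579) = 1/(((-12 + 7276/1313) - 1296) - 1289579) = 1/((-8480/1313 - 1296) - 1289579) = 1/(-1710128/1313 - 1289579) = 1/(-1694927355/1313) = -1313/1694927355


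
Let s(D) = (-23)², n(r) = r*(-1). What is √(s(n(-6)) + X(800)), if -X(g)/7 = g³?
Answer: I*√3583999471 ≈ 59867.0*I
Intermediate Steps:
X(g) = -7*g³
n(r) = -r
s(D) = 529
√(s(n(-6)) + X(800)) = √(529 - 7*800³) = √(529 - 7*512000000) = √(529 - 3584000000) = √(-3583999471) = I*√3583999471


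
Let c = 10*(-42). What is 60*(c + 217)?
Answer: -12180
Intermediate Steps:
c = -420
60*(c + 217) = 60*(-420 + 217) = 60*(-203) = -12180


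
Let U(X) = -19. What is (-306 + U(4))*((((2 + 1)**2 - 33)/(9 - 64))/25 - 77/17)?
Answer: 1371071/935 ≈ 1466.4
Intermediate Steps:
(-306 + U(4))*((((2 + 1)**2 - 33)/(9 - 64))/25 - 77/17) = (-306 - 19)*((((2 + 1)**2 - 33)/(9 - 64))/25 - 77/17) = -325*(((3**2 - 33)/(-55))*(1/25) - 77*1/17) = -325*(((9 - 33)*(-1/55))*(1/25) - 77/17) = -325*(-24*(-1/55)*(1/25) - 77/17) = -325*((24/55)*(1/25) - 77/17) = -325*(24/1375 - 77/17) = -325*(-105467/23375) = 1371071/935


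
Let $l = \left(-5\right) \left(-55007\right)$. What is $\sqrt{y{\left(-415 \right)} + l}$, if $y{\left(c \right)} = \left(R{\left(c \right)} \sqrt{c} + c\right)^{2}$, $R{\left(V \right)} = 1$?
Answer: $\sqrt{446845 - 830 i \sqrt{415}} \approx 668.58 - 12.64 i$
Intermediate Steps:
$l = 275035$
$y{\left(c \right)} = \left(c + \sqrt{c}\right)^{2}$ ($y{\left(c \right)} = \left(1 \sqrt{c} + c\right)^{2} = \left(\sqrt{c} + c\right)^{2} = \left(c + \sqrt{c}\right)^{2}$)
$\sqrt{y{\left(-415 \right)} + l} = \sqrt{\left(-415 + \sqrt{-415}\right)^{2} + 275035} = \sqrt{\left(-415 + i \sqrt{415}\right)^{2} + 275035} = \sqrt{275035 + \left(-415 + i \sqrt{415}\right)^{2}}$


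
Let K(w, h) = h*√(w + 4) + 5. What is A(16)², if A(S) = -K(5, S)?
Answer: 2809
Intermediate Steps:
K(w, h) = 5 + h*√(4 + w) (K(w, h) = h*√(4 + w) + 5 = 5 + h*√(4 + w))
A(S) = -5 - 3*S (A(S) = -(5 + S*√(4 + 5)) = -(5 + S*√9) = -(5 + S*3) = -(5 + 3*S) = -5 - 3*S)
A(16)² = (-5 - 3*16)² = (-5 - 48)² = (-53)² = 2809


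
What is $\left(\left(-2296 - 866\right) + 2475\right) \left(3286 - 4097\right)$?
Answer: $557157$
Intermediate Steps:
$\left(\left(-2296 - 866\right) + 2475\right) \left(3286 - 4097\right) = \left(-3162 + 2475\right) \left(-811\right) = \left(-687\right) \left(-811\right) = 557157$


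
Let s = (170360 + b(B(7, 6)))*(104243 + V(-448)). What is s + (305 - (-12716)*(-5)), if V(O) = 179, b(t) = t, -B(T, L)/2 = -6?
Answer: 17790521709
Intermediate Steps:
B(T, L) = 12 (B(T, L) = -2*(-6) = 12)
s = 17790584984 (s = (170360 + 12)*(104243 + 179) = 170372*104422 = 17790584984)
s + (305 - (-12716)*(-5)) = 17790584984 + (305 - (-12716)*(-5)) = 17790584984 + (305 - 289*220) = 17790584984 + (305 - 63580) = 17790584984 - 63275 = 17790521709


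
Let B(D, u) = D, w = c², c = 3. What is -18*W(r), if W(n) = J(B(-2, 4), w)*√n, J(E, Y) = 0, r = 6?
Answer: 0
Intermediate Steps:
w = 9 (w = 3² = 9)
W(n) = 0 (W(n) = 0*√n = 0)
-18*W(r) = -18*0 = 0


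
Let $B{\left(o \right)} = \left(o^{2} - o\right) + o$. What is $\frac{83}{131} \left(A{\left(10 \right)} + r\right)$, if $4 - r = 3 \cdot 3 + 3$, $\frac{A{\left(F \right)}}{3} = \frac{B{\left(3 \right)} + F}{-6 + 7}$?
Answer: $\frac{4067}{131} \approx 31.046$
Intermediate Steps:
$B{\left(o \right)} = o^{2}$
$A{\left(F \right)} = 27 + 3 F$ ($A{\left(F \right)} = 3 \frac{3^{2} + F}{-6 + 7} = 3 \frac{9 + F}{1} = 3 \left(9 + F\right) 1 = 3 \left(9 + F\right) = 27 + 3 F$)
$r = -8$ ($r = 4 - \left(3 \cdot 3 + 3\right) = 4 - \left(9 + 3\right) = 4 - 12 = -8$)
$\frac{83}{131} \left(A{\left(10 \right)} + r\right) = \frac{83}{131} \left(\left(27 + 3 \cdot 10\right) - 8\right) = 83 \cdot \frac{1}{131} \left(\left(27 + 30\right) - 8\right) = \frac{83 \left(57 - 8\right)}{131} = \frac{83}{131} \cdot 49 = \frac{4067}{131}$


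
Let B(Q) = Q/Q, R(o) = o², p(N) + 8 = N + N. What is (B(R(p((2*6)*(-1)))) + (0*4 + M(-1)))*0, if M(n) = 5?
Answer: 0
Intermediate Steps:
p(N) = -8 + 2*N (p(N) = -8 + (N + N) = -8 + 2*N)
B(Q) = 1
(B(R(p((2*6)*(-1)))) + (0*4 + M(-1)))*0 = (1 + (0*4 + 5))*0 = (1 + (0 + 5))*0 = (1 + 5)*0 = 6*0 = 0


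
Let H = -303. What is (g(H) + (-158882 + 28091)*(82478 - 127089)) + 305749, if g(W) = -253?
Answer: 5835022797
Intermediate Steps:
(g(H) + (-158882 + 28091)*(82478 - 127089)) + 305749 = (-253 + (-158882 + 28091)*(82478 - 127089)) + 305749 = (-253 - 130791*(-44611)) + 305749 = (-253 + 5834717301) + 305749 = 5834717048 + 305749 = 5835022797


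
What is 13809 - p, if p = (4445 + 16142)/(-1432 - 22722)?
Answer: 333563173/24154 ≈ 13810.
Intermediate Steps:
p = -20587/24154 (p = 20587/(-24154) = 20587*(-1/24154) = -20587/24154 ≈ -0.85232)
13809 - p = 13809 - 1*(-20587/24154) = 13809 + 20587/24154 = 333563173/24154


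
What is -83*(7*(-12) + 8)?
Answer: 6308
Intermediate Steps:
-83*(7*(-12) + 8) = -83*(-84 + 8) = -83*(-76) = 6308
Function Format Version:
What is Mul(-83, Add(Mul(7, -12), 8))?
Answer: 6308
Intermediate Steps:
Mul(-83, Add(Mul(7, -12), 8)) = Mul(-83, Add(-84, 8)) = Mul(-83, -76) = 6308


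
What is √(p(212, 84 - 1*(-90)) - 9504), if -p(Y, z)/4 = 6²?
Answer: 12*I*√67 ≈ 98.224*I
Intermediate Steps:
p(Y, z) = -144 (p(Y, z) = -4*6² = -4*36 = -144)
√(p(212, 84 - 1*(-90)) - 9504) = √(-144 - 9504) = √(-9648) = 12*I*√67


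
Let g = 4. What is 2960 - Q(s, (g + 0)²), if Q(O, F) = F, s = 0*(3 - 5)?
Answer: 2944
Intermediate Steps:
s = 0 (s = 0*(-2) = 0)
2960 - Q(s, (g + 0)²) = 2960 - (4 + 0)² = 2960 - 1*4² = 2960 - 1*16 = 2960 - 16 = 2944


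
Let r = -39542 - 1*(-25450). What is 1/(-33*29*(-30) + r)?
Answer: 1/14618 ≈ 6.8409e-5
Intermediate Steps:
r = -14092 (r = -39542 + 25450 = -14092)
1/(-33*29*(-30) + r) = 1/(-33*29*(-30) - 14092) = 1/(-957*(-30) - 14092) = 1/(28710 - 14092) = 1/14618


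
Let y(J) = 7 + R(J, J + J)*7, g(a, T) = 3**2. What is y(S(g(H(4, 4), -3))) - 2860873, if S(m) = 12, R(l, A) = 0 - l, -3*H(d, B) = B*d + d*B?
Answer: -2860950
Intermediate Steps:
H(d, B) = -2*B*d/3 (H(d, B) = -(B*d + d*B)/3 = -(B*d + B*d)/3 = -2*B*d/3)
R(l, A) = -l
g(a, T) = 9
y(J) = 7 - 7*J (y(J) = 7 - J*7 = 7 - 7*J)
y(S(g(H(4, 4), -3))) - 2860873 = (7 - 7*12) - 2860873 = (7 - 84) - 2860873 = -77 - 2860873 = -2860950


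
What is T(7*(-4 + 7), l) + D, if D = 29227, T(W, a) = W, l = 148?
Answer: 29248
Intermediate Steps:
T(7*(-4 + 7), l) + D = 7*(-4 + 7) + 29227 = 7*3 + 29227 = 21 + 29227 = 29248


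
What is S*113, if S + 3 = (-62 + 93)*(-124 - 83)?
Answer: -725460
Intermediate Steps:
S = -6420 (S = -3 + (-62 + 93)*(-124 - 83) = -3 + 31*(-207) = -3 - 6417 = -6420)
S*113 = -6420*113 = -725460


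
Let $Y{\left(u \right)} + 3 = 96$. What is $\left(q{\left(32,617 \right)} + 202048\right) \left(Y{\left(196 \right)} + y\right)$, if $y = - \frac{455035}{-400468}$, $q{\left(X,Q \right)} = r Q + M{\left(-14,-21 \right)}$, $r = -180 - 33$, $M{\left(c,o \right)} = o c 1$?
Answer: $\frac{2673619502839}{400468} \approx 6.6762 \cdot 10^{6}$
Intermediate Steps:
$M{\left(c,o \right)} = c o$ ($M{\left(c,o \right)} = c o 1 = c o$)
$r = -213$ ($r = -180 - 33 = -213$)
$Y{\left(u \right)} = 93$ ($Y{\left(u \right)} = -3 + 96 = 93$)
$q{\left(X,Q \right)} = 294 - 213 Q$ ($q{\left(X,Q \right)} = - 213 Q - -294 = - 213 Q + 294 = 294 - 213 Q$)
$y = \frac{455035}{400468}$ ($y = \left(-455035\right) \left(- \frac{1}{400468}\right) = \frac{455035}{400468} \approx 1.1363$)
$\left(q{\left(32,617 \right)} + 202048\right) \left(Y{\left(196 \right)} + y\right) = \left(\left(294 - 131421\right) + 202048\right) \left(93 + \frac{455035}{400468}\right) = \left(\left(294 - 131421\right) + 202048\right) \frac{37698559}{400468} = \left(-131127 + 202048\right) \frac{37698559}{400468} = 70921 \cdot \frac{37698559}{400468} = \frac{2673619502839}{400468}$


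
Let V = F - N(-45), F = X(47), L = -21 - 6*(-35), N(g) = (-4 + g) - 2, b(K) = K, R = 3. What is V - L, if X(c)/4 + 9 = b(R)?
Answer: -162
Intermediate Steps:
N(g) = -6 + g
X(c) = -24 (X(c) = -36 + 4*3 = -36 + 12 = -24)
L = 189 (L = -21 + 210 = 189)
F = -24
V = 27 (V = -24 - (-6 - 45) = -24 - 1*(-51) = -24 + 51 = 27)
V - L = 27 - 1*189 = 27 - 189 = -162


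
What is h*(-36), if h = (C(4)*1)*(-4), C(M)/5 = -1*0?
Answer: 0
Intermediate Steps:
C(M) = 0 (C(M) = 5*(-1*0) = 5*0 = 0)
h = 0 (h = (0*1)*(-4) = 0*(-4) = 0)
h*(-36) = 0*(-36) = 0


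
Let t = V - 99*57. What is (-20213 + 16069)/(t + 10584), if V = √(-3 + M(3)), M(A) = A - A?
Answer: -1706292/2034457 + 1036*I*√3/6103371 ≈ -0.8387 + 0.000294*I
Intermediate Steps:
M(A) = 0
V = I*√3 (V = √(-3 + 0) = √(-3) = I*√3 ≈ 1.732*I)
t = -5643 + I*√3 (t = I*√3 - 99*57 = I*√3 - 5643 = -5643 + I*√3 ≈ -5643.0 + 1.732*I)
(-20213 + 16069)/(t + 10584) = (-20213 + 16069)/((-5643 + I*√3) + 10584) = -4144/(4941 + I*√3)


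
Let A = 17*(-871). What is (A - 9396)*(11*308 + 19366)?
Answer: -550715062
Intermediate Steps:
A = -14807
(A - 9396)*(11*308 + 19366) = (-14807 - 9396)*(11*308 + 19366) = -24203*(3388 + 19366) = -24203*22754 = -550715062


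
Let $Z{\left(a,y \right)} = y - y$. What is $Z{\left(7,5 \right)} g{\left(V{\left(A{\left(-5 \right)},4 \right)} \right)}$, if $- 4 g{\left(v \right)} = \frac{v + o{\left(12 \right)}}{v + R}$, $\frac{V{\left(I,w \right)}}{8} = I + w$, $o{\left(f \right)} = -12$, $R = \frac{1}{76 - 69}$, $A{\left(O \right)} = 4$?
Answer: $0$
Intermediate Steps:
$R = \frac{1}{7} \approx 0.14286$
$Z{\left(a,y \right)} = 0$
$V{\left(I,w \right)} = 8 I + 8 w$ ($V{\left(I,w \right)} = 8 \left(I + w\right) = 8 I + 8 w$)
$g{\left(v \right)} = - \frac{-12 + v}{4 \left(\frac{1}{7} + v\right)}$ ($g{\left(v \right)} = - \frac{\left(v - 12\right) \frac{1}{v + \frac{1}{7}}}{4} = - \frac{\left(-12 + v\right) \frac{1}{\frac{1}{7} + v}}{4} = - \frac{\frac{1}{\frac{1}{7} + v} \left(-12 + v\right)}{4} = - \frac{-12 + v}{4 \left(\frac{1}{7} + v\right)}$)
$Z{\left(7,5 \right)} g{\left(V{\left(A{\left(-5 \right)},4 \right)} \right)} = 0 \frac{7 \left(12 - \left(8 \cdot 4 + 8 \cdot 4\right)\right)}{4 \left(1 + 7 \left(8 \cdot 4 + 8 \cdot 4\right)\right)} = 0 \frac{7 \left(12 - \left(32 + 32\right)\right)}{4 \left(1 + 7 \left(32 + 32\right)\right)} = 0 \frac{7 \left(12 - 64\right)}{4 \left(1 + 7 \cdot 64\right)} = 0 \frac{7 \left(12 - 64\right)}{4 \left(1 + 448\right)} = 0 \cdot \frac{7}{4} \cdot \frac{1}{449} \left(-52\right) = 0 \left(- \frac{91}{449}\right) = 0$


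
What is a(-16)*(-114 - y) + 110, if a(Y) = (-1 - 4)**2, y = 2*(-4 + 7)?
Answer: -2890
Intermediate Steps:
y = 6 (y = 2*3 = 6)
a(Y) = 25 (a(Y) = (-5)**2 = 25)
a(-16)*(-114 - y) + 110 = 25*(-114 - 1*6) + 110 = 25*(-114 - 6) + 110 = 25*(-120) + 110 = -3000 + 110 = -2890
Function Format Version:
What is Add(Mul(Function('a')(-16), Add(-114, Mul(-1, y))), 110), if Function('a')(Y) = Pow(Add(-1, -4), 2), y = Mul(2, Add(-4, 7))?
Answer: -2890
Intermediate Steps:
y = 6 (y = Mul(2, 3) = 6)
Function('a')(Y) = 25 (Function('a')(Y) = Pow(-5, 2) = 25)
Add(Mul(Function('a')(-16), Add(-114, Mul(-1, y))), 110) = Add(Mul(25, Add(-114, Mul(-1, 6))), 110) = Add(Mul(25, Add(-114, -6)), 110) = Add(Mul(25, -120), 110) = Add(-3000, 110) = -2890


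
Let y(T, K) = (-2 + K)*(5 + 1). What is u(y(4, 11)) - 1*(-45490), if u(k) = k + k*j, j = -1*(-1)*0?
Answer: 45544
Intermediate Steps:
j = 0 (j = 1*0 = 0)
y(T, K) = -12 + 6*K (y(T, K) = (-2 + K)*6 = -12 + 6*K)
u(k) = k (u(k) = k + k*0 = k + 0 = k)
u(y(4, 11)) - 1*(-45490) = (-12 + 6*11) - 1*(-45490) = (-12 + 66) + 45490 = 54 + 45490 = 45544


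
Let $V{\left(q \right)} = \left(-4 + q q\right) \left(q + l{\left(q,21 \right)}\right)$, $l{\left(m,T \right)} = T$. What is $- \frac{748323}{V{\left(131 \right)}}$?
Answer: $- \frac{249441}{869288} \approx -0.28695$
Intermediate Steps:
$V{\left(q \right)} = \left(-4 + q^{2}\right) \left(21 + q\right)$ ($V{\left(q \right)} = \left(-4 + q q\right) \left(q + 21\right) = \left(-4 + q^{2}\right) \left(21 + q\right)$)
$- \frac{748323}{V{\left(131 \right)}} = - \frac{748323}{-84 + 131^{3} - 524 + 21 \cdot 131^{2}} = - \frac{748323}{-84 + 2248091 - 524 + 21 \cdot 17161} = - \frac{748323}{-84 + 2248091 - 524 + 360381} = - \frac{748323}{2607864} = \left(-748323\right) \frac{1}{2607864} = - \frac{249441}{869288}$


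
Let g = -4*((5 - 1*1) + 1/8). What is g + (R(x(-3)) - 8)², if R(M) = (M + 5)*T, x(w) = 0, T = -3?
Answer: 1025/2 ≈ 512.50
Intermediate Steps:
R(M) = -15 - 3*M (R(M) = (M + 5)*(-3) = (5 + M)*(-3) = -15 - 3*M)
g = -33/2 (g = -4*((5 - 1) + ⅛) = -4*(4 + ⅛) = -4*33/8 = -33/2 ≈ -16.500)
g + (R(x(-3)) - 8)² = -33/2 + ((-15 - 3*0) - 8)² = -33/2 + ((-15 + 0) - 8)² = -33/2 + (-15 - 8)² = -33/2 + (-23)² = -33/2 + 529 = 1025/2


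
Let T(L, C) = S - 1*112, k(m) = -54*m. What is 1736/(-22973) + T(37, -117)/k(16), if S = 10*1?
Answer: 140557/3308112 ≈ 0.042489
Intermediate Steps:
S = 10
T(L, C) = -102 (T(L, C) = 10 - 1*112 = 10 - 112 = -102)
1736/(-22973) + T(37, -117)/k(16) = 1736/(-22973) - 102/((-54*16)) = 1736*(-1/22973) - 102/(-864) = -1736/22973 - 102*(-1/864) = -1736/22973 + 17/144 = 140557/3308112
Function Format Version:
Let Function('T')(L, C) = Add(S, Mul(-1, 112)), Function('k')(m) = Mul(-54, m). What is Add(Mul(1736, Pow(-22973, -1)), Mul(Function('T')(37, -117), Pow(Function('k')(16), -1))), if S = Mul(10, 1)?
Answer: Rational(140557, 3308112) ≈ 0.042489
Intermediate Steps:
S = 10
Function('T')(L, C) = -102 (Function('T')(L, C) = Add(10, Mul(-1, 112)) = Add(10, -112) = -102)
Add(Mul(1736, Pow(-22973, -1)), Mul(Function('T')(37, -117), Pow(Function('k')(16), -1))) = Add(Mul(1736, Pow(-22973, -1)), Mul(-102, Pow(Mul(-54, 16), -1))) = Add(Mul(1736, Rational(-1, 22973)), Mul(-102, Pow(-864, -1))) = Add(Rational(-1736, 22973), Mul(-102, Rational(-1, 864))) = Add(Rational(-1736, 22973), Rational(17, 144)) = Rational(140557, 3308112)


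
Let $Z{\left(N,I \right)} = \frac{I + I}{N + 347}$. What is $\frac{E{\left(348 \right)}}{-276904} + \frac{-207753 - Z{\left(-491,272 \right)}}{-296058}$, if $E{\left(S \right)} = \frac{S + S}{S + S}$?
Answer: $\frac{258868325575}{368908399944} \approx 0.70171$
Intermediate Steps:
$E{\left(S \right)} = 1$ ($E{\left(S \right)} = \frac{2 S}{2 S} = 2 S \frac{1}{2 S} = 1$)
$Z{\left(N,I \right)} = \frac{2 I}{347 + N}$
$\frac{E{\left(348 \right)}}{-276904} + \frac{-207753 - Z{\left(-491,272 \right)}}{-296058} = 1 \frac{1}{-276904} + \frac{-207753 - 2 \cdot 272 \frac{1}{347 - 491}}{-296058} = 1 \left(- \frac{1}{276904}\right) + \left(-207753 - 2 \cdot 272 \frac{1}{-144}\right) \left(- \frac{1}{296058}\right) = - \frac{1}{276904} + \left(-207753 - 2 \cdot 272 \left(- \frac{1}{144}\right)\right) \left(- \frac{1}{296058}\right) = - \frac{1}{276904} + \left(-207753 - - \frac{34}{9}\right) \left(- \frac{1}{296058}\right) = - \frac{1}{276904} + \left(-207753 + \frac{34}{9}\right) \left(- \frac{1}{296058}\right) = - \frac{1}{276904} - - \frac{1869743}{2664522} = - \frac{1}{276904} + \frac{1869743}{2664522} = \frac{258868325575}{368908399944}$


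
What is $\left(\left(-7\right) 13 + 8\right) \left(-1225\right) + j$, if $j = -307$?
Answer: $101368$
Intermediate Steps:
$\left(\left(-7\right) 13 + 8\right) \left(-1225\right) + j = \left(\left(-7\right) 13 + 8\right) \left(-1225\right) - 307 = \left(-91 + 8\right) \left(-1225\right) - 307 = \left(-83\right) \left(-1225\right) - 307 = 101675 - 307 = 101368$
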